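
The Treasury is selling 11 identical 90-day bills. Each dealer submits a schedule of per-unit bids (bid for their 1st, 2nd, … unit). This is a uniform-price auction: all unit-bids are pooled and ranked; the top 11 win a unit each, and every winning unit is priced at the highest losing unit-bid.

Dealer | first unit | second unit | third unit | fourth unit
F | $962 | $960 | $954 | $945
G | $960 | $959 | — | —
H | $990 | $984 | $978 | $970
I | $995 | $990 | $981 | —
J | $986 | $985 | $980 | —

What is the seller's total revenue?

Pooled unit-bids ranked (top 11): 995 (I-1), 990 (H-1), 990 (I-2), 986 (J-1), 985 (J-2), 984 (H-2), 981 (I-3), 980 (J-3), 978 (H-3), 970 (H-4), 962 (F-1)
Highest rejected unit-bid = $960.
Allocation: F 1, H 4, I 3, J 3. Every unit priced at $960.
Revenue = 11 × 960 = $10,560.

Total revenue: $10,560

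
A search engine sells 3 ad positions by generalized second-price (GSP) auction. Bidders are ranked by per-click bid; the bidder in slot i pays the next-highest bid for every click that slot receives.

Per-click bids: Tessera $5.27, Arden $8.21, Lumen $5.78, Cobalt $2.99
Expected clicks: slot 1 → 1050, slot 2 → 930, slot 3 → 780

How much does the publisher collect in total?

Sorting advertisers: $8.21 (Arden) > $5.78 (Lumen) > $5.27 (Tessera) > $2.99 (Cobalt)
Slot 1: Arden pays $5.78 × 1050 = $6069.00
Slot 2: Lumen pays $5.27 × 930 = $4901.10
Slot 3: Tessera pays $2.99 × 780 = $2332.20
Total = $13302.30

Total revenue: $13302.30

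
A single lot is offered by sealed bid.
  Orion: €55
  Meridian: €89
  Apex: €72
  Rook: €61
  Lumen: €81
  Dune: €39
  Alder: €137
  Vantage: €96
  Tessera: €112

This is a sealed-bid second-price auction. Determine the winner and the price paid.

Alder pays €112

Bids ranked: 137 (Alder) > 112 (Tessera) > 96 (Vantage) > 89 (Meridian) > 81 (Lumen) > 72 (Apex) > …
Second-price: Alder pays Tessera's bid of €112.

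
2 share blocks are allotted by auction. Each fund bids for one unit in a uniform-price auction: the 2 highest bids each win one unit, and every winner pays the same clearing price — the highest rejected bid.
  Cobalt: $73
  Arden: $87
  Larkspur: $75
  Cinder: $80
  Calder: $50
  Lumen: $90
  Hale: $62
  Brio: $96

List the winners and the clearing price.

Brio, Lumen; each pays $87

Bids ranked high→low: 96 (Brio), 90 (Lumen), 87 (Arden), 80 (Cinder), …
Winners (2 units): Brio, Lumen.
Highest unsuccessful bid: $87 → clearing price.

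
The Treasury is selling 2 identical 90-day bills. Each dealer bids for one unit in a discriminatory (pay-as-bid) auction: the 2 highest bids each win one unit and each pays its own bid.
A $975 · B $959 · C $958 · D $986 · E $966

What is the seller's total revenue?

Total revenue: $1,961

Bids ranked high→low: 986 (D), 975 (A), 966 (E), 959 (B), …
Top 2: D, A.
Total revenue = 986 + 975 = $1,961.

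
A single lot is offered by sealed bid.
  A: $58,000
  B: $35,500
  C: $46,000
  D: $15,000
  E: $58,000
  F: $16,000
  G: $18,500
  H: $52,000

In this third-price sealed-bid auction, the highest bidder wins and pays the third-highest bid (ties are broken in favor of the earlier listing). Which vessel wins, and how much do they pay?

Rule: the highest bidder wins and pays the third-highest bid.
Bids ranked: 58,000 (A) > 58,000 (E) > 52,000 (H) > 46,000 (C) > 35,500 (B) > 18,500 (G) > …
A and E tie at $58,000; tie-break gives it to A.
A wins; payment is bid #3 in the ranking = $52,000.

A pays $52,000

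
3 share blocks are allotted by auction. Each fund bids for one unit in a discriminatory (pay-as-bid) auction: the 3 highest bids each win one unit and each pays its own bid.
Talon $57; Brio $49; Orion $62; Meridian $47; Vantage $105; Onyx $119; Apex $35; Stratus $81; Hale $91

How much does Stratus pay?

Stratus pays $0

Bids ranked high→low: 119 (Onyx), 105 (Vantage), 91 (Hale), 81 (Stratus), 62 (Orion), …
Top 3: Onyx, Vantage, Hale.
Stratus does not win → $0.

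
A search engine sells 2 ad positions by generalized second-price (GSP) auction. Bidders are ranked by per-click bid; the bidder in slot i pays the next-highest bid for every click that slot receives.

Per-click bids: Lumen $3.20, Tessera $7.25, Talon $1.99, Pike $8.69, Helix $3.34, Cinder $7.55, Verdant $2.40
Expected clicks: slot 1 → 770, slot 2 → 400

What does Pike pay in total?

Pike pays $5813.50

Sorting advertisers: $8.69 (Pike) > $7.55 (Cinder) > $7.25 (Tessera) > …
Pike holds slot 1 → pays next bid $7.55 × 770 clicks = $5813.50.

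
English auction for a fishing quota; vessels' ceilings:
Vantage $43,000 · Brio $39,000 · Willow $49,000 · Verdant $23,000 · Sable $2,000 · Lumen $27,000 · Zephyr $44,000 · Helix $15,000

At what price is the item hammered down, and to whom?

Sorting limits: 49,000 (Willow) > 44,000 (Zephyr) > 43,000 (Vantage) > 39,000 (Brio) > 27,000 (Lumen) > 23,000 (Verdant) > …
Once the price passes $44,000, only Willow is left; the hammer falls at Zephyr's limit of $44,000.

Willow wins at $44,000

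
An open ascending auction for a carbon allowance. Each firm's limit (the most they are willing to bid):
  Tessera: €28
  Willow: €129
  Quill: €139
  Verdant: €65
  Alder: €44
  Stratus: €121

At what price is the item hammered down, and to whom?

Quill wins at €129

Sorting limits: 139 (Quill) > 129 (Willow) > 121 (Stratus) > 65 (Verdant) > 44 (Alder) > 28 (Tessera)
Willow is the last rival to drop out, at €129; Quill remains and wins at that price.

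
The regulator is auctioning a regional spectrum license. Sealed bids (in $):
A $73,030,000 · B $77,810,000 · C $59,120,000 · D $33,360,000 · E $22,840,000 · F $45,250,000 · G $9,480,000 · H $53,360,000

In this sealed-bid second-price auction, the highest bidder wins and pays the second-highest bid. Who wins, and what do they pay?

Sealed-bid second-price auction: the highest bidder wins and pays the second-highest bid.
Bids ranked: 77,810,000 (B) > 73,030,000 (A) > 59,120,000 (C) > 53,360,000 (H) > 45,250,000 (F) > 33,360,000 (D) > …
B is highest; pays the second-highest bid, $73,030,000.

B pays $73,030,000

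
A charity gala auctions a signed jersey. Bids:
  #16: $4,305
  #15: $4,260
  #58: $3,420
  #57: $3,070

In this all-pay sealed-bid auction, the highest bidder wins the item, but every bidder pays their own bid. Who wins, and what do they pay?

#16 pays $4,305

Rule: the highest bidder wins the item, but every bidder pays their own bid.
Sorting bids: 4,305 (#16) > 4,260 (#15) > 3,420 (#58) > 3,070 (#57)
#16 wins with the top bid; all bids are sunk regardless.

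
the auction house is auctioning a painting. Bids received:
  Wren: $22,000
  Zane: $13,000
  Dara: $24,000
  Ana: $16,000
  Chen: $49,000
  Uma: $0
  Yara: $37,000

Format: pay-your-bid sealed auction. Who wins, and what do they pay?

Bids in order: 49,000 (Chen) > 37,000 (Yara) > 24,000 (Dara) > 22,000 (Wren) > 16,000 (Ana) > 13,000 (Zane) > …
Chen is highest → pays own bid, $49,000.

Chen pays $49,000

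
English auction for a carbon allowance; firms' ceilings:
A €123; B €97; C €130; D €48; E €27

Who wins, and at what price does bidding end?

Limits ranked: 130 (C) > 123 (A) > 97 (B) > 48 (D) > 27 (E)
Bidding ends when A exits at €123; C takes it.

C wins at €123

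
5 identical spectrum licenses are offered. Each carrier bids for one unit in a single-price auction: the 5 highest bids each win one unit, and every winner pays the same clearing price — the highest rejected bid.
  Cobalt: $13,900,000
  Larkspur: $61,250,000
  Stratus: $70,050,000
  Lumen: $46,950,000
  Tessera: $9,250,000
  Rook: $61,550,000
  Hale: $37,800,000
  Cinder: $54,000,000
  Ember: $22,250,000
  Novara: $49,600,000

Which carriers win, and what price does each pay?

Ordering the bids: 70,050,000 (Stratus), 61,550,000 (Rook), 61,250,000 (Larkspur), 54,000,000 (Cinder), 49,600,000 (Novara), 46,950,000 (Lumen), 37,800,000 (Hale), …
The 5 highest are Stratus, Rook, Larkspur, Cinder, Novara.
First losing bid is Lumen's $46,950,000, which sets the uniform price.

Stratus, Rook, Larkspur, Cinder, Novara; each pays $46,950,000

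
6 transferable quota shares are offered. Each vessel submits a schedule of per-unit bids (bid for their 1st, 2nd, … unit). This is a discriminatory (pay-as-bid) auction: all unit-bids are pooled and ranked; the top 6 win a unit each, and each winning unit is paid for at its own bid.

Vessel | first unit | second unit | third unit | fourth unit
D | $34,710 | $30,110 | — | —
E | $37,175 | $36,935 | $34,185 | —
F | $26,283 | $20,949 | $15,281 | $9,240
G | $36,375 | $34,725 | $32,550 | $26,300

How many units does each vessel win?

Pooled unit-bids ranked (top 6): 37,175 (E-1), 36,935 (E-2), 36,375 (G-1), 34,725 (G-2), 34,710 (D-1), 34,185 (E-3)
Next rejected bid: $32,550 (not a price — pay-as-bid).
Allocation: D 1, E 3, G 2.

D 1, E 3, G 2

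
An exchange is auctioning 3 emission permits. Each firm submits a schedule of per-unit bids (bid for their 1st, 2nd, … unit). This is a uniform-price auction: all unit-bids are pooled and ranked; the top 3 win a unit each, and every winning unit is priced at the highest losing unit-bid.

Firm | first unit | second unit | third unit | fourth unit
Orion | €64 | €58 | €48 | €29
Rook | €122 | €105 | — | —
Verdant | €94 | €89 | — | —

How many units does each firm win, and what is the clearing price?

Rook 2, Verdant 1; clearing price €89

All unit-bids, highest first — top 3: 122 (Rook-1), 105 (Rook-2), 94 (Verdant-1)
First bid not allocated: €89.
Allocation: Rook 2, Verdant 1.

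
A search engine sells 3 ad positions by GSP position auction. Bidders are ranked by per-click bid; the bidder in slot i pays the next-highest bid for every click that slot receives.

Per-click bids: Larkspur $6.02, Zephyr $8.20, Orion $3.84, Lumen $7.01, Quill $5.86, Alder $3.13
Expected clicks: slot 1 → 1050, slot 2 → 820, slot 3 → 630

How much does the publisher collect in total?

Per-click bids in order: $8.20 (Zephyr) > $7.01 (Lumen) > $6.02 (Larkspur) > $5.86 (Quill) > …
Slot 1: Zephyr pays $7.01 × 1050 = $7360.50
Slot 2: Lumen pays $6.02 × 820 = $4936.40
Slot 3: Larkspur pays $5.86 × 630 = $3691.80
Total = $15988.70

Total revenue: $15988.70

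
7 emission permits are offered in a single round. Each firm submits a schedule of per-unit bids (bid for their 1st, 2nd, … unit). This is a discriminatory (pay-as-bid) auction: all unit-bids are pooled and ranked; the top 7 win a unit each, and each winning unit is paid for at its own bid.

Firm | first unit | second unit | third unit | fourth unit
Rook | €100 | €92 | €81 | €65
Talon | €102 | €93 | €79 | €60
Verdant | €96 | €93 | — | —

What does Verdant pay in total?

Pooled unit-bids ranked (top 7): 102 (Talon-1), 100 (Rook-1), 96 (Verdant-1), 93 (Talon-2), 93 (Verdant-2), 92 (Rook-2), 81 (Rook-3)
Next rejected bid: €79 (not a price — pay-as-bid).
Verdant's winning unit-bids: 96 + 93 = €189.

Verdant pays €189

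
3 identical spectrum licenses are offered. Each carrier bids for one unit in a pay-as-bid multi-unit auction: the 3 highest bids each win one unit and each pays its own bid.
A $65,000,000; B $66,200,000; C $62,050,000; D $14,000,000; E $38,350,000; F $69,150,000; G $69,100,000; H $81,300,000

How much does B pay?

Ordering the bids: 81,300,000 (H), 69,150,000 (F), 69,100,000 (G), 66,200,000 (B), 65,000,000 (A), …
Winners (3 units): H, F, G.
B does not win → $0.

B pays $0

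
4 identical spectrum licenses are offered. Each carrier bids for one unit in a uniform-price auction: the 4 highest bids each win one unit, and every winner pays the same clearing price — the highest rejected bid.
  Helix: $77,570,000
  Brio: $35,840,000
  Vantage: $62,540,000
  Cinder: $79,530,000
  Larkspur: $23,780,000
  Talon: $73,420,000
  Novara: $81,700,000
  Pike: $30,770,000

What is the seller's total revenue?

Ordering the bids: 81,700,000 (Novara), 79,530,000 (Cinder), 77,570,000 (Helix), 73,420,000 (Talon), 62,540,000 (Vantage), 35,840,000 (Brio), …
Winners (4 units): Novara, Cinder, Helix, Talon.
Clearing price = highest rejected bid = $62,540,000.
Total revenue = 4 × $62,540,000 = $250,160,000.

Total revenue: $250,160,000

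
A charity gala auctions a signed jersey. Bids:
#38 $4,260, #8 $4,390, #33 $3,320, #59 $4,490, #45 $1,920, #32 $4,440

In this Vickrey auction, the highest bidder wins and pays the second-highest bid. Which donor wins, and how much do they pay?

Sorting bids: 4,490 (#59) > 4,440 (#32) > 4,390 (#8) > 4,260 (#38) > 3,320 (#33) > 1,920 (#45)
#59 is highest; pays the second-highest bid, $4,440.

#59 pays $4,440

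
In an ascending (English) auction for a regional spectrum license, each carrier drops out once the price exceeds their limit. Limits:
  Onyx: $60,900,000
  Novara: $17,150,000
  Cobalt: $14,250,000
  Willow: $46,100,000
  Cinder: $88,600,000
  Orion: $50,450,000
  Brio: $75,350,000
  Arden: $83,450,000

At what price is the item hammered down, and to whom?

Limits in order: 88,600,000 (Cinder) > 83,450,000 (Arden) > 75,350,000 (Brio) > 60,900,000 (Onyx) > 50,450,000 (Orion) > 46,100,000 (Willow) > …
Bidding ends when Arden exits at $83,450,000; Cinder takes it.

Cinder wins at $83,450,000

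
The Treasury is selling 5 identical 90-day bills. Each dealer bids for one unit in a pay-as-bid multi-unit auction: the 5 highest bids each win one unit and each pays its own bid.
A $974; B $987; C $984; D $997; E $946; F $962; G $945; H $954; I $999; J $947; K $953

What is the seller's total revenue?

Total revenue: $4,941

Ordering the bids: 999 (I), 997 (D), 987 (B), 984 (C), 974 (A), 962 (F), 954 (H), …
Winners (5 units): I, D, B, C, A.
Total revenue = 999 + 997 + 987 + 984 + 974 = $4,941.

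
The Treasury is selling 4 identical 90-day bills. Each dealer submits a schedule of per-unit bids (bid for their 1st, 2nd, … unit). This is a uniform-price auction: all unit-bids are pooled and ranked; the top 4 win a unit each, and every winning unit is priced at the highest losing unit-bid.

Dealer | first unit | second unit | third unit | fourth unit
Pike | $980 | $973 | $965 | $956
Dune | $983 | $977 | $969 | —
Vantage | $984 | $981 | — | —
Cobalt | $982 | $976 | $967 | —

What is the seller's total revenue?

Total revenue: $3,920

All unit-bids, highest first — top 4: 984 (Vantage-1), 983 (Dune-1), 982 (Cobalt-1), 981 (Vantage-2)
First bid not allocated: $980.
Allocation: Cobalt 1, Dune 1, Vantage 2. Every unit priced at $980.
Revenue = 4 × 980 = $3,920.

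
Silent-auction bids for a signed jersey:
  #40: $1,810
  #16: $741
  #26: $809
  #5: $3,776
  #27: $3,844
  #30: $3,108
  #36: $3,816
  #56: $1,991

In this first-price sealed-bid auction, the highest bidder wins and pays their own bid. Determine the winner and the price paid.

#27 pays $3,844

First-price sealed-bid auction: the highest bidder wins and pays their own bid.
Sorting bids: 3,844 (#27) > 3,816 (#36) > 3,776 (#5) > 3,108 (#30) > 1,991 (#56) > 1,810 (#40) > …
#27 has the highest bid and pays exactly that: $3,844.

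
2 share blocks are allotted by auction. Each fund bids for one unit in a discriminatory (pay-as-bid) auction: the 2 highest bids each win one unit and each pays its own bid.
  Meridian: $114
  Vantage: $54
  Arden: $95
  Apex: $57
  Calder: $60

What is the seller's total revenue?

Total revenue: $209

Ordering the bids: 114 (Meridian), 95 (Arden), 60 (Calder), 57 (Apex), …
The 2 highest are Meridian, Arden.
Total revenue = 114 + 95 = $209.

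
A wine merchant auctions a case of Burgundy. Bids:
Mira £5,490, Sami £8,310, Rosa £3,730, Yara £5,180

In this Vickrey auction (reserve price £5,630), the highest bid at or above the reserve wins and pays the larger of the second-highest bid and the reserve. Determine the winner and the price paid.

Vickrey auction (reserve price £5,630): the highest bid at or above the reserve wins and pays the larger of the second-highest bid and the reserve.
Sorting bids: 8,310 (Sami) > 5,490 (Mira) > 5,180 (Yara) > 3,730 (Rosa)
Highest eligible bid: Sami at £8,310.
max(second-highest £5,490, reserve £5,630) = £5,630.

Sami pays £5,630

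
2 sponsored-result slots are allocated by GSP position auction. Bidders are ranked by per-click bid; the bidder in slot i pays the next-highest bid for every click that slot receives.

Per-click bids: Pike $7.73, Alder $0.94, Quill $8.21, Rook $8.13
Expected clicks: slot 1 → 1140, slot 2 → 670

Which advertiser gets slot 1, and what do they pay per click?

Ranked by bid: $8.21 (Quill) > $8.13 (Rook) > $7.73 (Pike) > …
Slot 1 goes to the first-ranked bidder, Quill, who pays the next bid down: $8.13/click.

Quill; $8.13 per click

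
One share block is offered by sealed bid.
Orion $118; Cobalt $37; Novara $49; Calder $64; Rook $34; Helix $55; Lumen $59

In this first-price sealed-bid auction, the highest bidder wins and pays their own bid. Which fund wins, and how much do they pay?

Rule: the highest bidder wins and pays their own bid.
Sorting bids: 118 (Orion) > 64 (Calder) > 59 (Lumen) > 55 (Helix) > 49 (Novara) > 37 (Cobalt) > …
Orion is highest → pays own bid, $118.

Orion pays $118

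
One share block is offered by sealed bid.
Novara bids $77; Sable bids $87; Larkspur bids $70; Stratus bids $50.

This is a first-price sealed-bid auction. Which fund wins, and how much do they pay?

Sable pays $87

Sorting bids: 87 (Sable) > 77 (Novara) > 70 (Larkspur) > 50 (Stratus)
Sable is highest → pays own bid, $87.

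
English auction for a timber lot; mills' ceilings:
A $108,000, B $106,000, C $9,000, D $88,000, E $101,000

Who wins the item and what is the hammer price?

A wins at $106,000

Limits ranked: 108,000 (A) > 106,000 (B) > 101,000 (E) > 88,000 (D) > 9,000 (C)
B is the last rival to drop out, at $106,000; A remains and wins at that price.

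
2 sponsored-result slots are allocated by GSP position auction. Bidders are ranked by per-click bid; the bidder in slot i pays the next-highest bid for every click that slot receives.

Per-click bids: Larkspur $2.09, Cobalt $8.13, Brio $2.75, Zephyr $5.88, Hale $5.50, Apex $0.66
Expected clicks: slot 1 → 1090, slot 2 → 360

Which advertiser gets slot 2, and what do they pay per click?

Zephyr; $5.50 per click

Ranked by bid: $8.13 (Cobalt) > $5.88 (Zephyr) > $5.50 (Hale) > …
Slot 2 goes to the second-ranked bidder, Zephyr, who pays the next bid down: $5.50/click.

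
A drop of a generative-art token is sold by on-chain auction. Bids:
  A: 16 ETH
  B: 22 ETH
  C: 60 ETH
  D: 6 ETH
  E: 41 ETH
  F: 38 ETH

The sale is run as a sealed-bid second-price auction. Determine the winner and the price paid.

Sorting bids: 60 (C) > 41 (E) > 38 (F) > 22 (B) > 16 (A) > 6 (D)
Second-price: C pays E's bid of 41 ETH.

C pays 41 ETH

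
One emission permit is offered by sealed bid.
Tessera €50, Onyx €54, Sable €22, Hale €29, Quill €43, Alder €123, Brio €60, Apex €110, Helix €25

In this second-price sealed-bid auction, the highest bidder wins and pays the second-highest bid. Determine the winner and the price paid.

Rule: the highest bidder wins and pays the second-highest bid.
Bids ranked: 123 (Alder) > 110 (Apex) > 60 (Brio) > 54 (Onyx) > 50 (Tessera) > 43 (Quill) > …
Alder is highest; pays the second-highest bid, €110.

Alder pays €110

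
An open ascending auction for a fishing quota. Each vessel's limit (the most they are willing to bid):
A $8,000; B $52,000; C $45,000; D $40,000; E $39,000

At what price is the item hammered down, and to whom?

Limits in order: 52,000 (B) > 45,000 (C) > 40,000 (D) > 39,000 (E) > 8,000 (A)
Bidding ends when C exits at $45,000; B takes it.

B wins at $45,000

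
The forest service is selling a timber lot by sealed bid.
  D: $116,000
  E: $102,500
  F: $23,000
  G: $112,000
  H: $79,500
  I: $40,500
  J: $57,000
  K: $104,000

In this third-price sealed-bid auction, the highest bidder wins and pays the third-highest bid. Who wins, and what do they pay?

Bids in order: 116,000 (D) > 112,000 (G) > 104,000 (K) > 102,500 (E) > 79,500 (H) > 57,000 (J) > …
D wins; payment is bid #3 in the ranking = $104,000.

D pays $104,000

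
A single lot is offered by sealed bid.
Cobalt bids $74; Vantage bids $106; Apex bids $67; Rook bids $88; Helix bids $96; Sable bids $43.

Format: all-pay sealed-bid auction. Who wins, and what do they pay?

Vantage pays $106

Sorting bids: 106 (Vantage) > 96 (Helix) > 88 (Rook) > 74 (Cobalt) > 67 (Apex) > 43 (Sable)
Vantage wins with the top bid; all bids are sunk regardless.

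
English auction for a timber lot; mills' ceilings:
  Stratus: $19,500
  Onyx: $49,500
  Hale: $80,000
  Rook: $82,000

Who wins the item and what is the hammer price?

Rook wins at $80,000

Rule: the price rises until one bidder remains; the winner pays the price at which the last rival dropped out.
Limits ranked: 82,000 (Rook) > 80,000 (Hale) > 49,500 (Onyx) > 19,500 (Stratus)
Hale is the last rival to drop out, at $80,000; Rook remains and wins at that price.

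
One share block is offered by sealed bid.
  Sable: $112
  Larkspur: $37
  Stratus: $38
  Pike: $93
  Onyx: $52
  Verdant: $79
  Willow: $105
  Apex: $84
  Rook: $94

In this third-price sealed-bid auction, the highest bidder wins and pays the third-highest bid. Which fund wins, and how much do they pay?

Sorting bids: 112 (Sable) > 105 (Willow) > 94 (Rook) > 93 (Pike) > 84 (Apex) > 79 (Verdant) > …
Sable is highest; pays the third-highest bid, $94.

Sable pays $94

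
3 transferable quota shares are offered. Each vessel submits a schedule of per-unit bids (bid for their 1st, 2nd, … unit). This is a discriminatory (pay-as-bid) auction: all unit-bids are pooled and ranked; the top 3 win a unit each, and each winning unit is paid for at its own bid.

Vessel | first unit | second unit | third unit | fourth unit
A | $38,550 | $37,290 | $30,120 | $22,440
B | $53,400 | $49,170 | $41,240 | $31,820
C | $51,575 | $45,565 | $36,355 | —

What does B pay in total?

Pooled unit-bids ranked (top 3): 53,400 (B-1), 51,575 (C-1), 49,170 (B-2)
Next rejected bid: $45,565 (not a price — pay-as-bid).
B's winning unit-bids: 53,400 + 49,170 = $102,570.

B pays $102,570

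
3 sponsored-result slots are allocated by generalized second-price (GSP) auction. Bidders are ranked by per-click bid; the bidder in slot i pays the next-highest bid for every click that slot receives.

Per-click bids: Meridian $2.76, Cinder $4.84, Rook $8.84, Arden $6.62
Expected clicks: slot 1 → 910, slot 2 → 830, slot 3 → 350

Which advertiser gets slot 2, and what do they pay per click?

Arden; $4.84 per click

Per-click bids in order: $8.84 (Rook) > $6.62 (Arden) > $4.84 (Cinder) > $2.76 (Meridian)
Slot 2 goes to the second-ranked bidder, Arden, who pays the next bid down: $4.84/click.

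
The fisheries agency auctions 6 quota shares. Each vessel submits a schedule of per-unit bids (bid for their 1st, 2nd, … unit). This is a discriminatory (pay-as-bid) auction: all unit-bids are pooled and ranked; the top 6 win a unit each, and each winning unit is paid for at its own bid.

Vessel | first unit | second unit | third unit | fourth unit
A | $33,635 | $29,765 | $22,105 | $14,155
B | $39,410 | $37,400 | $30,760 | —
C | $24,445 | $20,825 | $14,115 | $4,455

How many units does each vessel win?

Merging the schedules and taking the best 6: 39,410 (B-1), 37,400 (B-2), 33,635 (A-1), 30,760 (B-3), 29,765 (A-2), 24,445 (C-1)
Next rejected bid: $22,105 (not a price — pay-as-bid).
Allocation: A 2, B 3, C 1.

A 2, B 3, C 1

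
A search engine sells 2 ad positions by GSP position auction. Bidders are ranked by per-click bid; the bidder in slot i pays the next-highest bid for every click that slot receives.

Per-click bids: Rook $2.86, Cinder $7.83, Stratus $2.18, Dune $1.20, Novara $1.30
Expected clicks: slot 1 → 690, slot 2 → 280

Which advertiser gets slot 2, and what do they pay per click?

Ranked by bid: $7.83 (Cinder) > $2.86 (Rook) > $2.18 (Stratus) > …
Slot 2 goes to the second-ranked bidder, Rook, who pays the next bid down: $2.18/click.

Rook; $2.18 per click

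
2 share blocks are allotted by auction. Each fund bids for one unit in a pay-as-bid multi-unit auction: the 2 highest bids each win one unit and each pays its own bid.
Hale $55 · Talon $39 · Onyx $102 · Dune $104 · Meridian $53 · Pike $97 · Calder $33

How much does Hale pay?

Hale pays $0

Bids ranked high→low: 104 (Dune), 102 (Onyx), 97 (Pike), 55 (Hale), …
Winners (2 units): Dune, Onyx.
Hale does not win → $0.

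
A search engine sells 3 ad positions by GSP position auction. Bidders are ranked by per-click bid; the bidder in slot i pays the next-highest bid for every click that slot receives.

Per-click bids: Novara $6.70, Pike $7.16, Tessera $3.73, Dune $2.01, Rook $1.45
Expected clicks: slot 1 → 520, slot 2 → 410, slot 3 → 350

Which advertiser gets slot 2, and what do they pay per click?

Per-click bids in order: $7.16 (Pike) > $6.70 (Novara) > $3.73 (Tessera) > $2.01 (Dune) > …
Slot 2 goes to the second-ranked bidder, Novara, who pays the next bid down: $3.73/click.

Novara; $3.73 per click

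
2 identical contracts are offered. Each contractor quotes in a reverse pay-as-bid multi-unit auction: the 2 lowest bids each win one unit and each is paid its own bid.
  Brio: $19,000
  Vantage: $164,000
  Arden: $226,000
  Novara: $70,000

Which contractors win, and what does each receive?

Ordering the bids: 19,000 (Brio), 70,000 (Novara), 164,000 (Vantage), 226,000 (Arden)
Winners (2 units): Brio, Novara.
Each winner is paid its own bid: Brio $19,000, Novara $70,000.

Brio $19,000, Novara $70,000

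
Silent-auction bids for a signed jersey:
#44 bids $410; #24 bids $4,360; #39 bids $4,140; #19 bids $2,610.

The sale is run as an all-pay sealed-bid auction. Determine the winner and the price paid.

#24 pays $4,360

Sorting bids: 4,360 (#24) > 4,140 (#39) > 2,610 (#19) > 410 (#44)
#24 is highest and takes the item; every bidder forfeits their bid.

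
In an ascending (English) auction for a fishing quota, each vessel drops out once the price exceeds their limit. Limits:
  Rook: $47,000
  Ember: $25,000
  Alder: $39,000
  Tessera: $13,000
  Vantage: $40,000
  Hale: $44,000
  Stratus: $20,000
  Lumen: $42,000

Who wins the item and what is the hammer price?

Limits in order: 47,000 (Rook) > 44,000 (Hale) > 42,000 (Lumen) > 40,000 (Vantage) > 39,000 (Alder) > 25,000 (Ember) > …
Once the price passes $44,000, only Rook is left; the hammer falls at Hale's limit of $44,000.

Rook wins at $44,000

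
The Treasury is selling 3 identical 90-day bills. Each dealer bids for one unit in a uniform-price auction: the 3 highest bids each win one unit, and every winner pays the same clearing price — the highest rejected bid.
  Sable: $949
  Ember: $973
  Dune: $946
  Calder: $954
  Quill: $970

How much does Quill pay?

Quill pays $949

Bids ranked high→low: 973 (Ember), 970 (Quill), 954 (Calder), 949 (Sable), 946 (Dune)
The 3 highest are Ember, Quill, Calder.
Highest unsuccessful bid: $949 → clearing price.
Quill wins → pays $949.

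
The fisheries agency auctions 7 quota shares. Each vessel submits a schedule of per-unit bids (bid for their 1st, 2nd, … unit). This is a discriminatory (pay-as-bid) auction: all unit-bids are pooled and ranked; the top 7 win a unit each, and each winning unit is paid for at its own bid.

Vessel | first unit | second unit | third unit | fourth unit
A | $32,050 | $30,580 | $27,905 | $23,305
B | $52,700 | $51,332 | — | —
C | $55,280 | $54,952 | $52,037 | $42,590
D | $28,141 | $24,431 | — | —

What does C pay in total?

Merging the schedules and taking the best 7: 55,280 (C-1), 54,952 (C-2), 52,700 (B-1), 52,037 (C-3), 51,332 (B-2), 42,590 (C-4), 32,050 (A-1)
Next rejected bid: $30,580 (not a price — pay-as-bid).
C's winning unit-bids: 55,280 + 54,952 + 52,037 + 42,590 = $204,859.

C pays $204,859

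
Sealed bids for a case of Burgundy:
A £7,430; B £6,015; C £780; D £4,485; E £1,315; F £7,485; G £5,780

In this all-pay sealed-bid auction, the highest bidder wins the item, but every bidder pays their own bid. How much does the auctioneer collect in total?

Rule: the highest bidder wins the item, but every bidder pays their own bid.
Bids in order: 7,485 (F) > 7,430 (A) > 6,015 (B) > 5,780 (G) > 4,485 (D) > 1,315 (E) > …
Every bidder forfeits their bid regardless of winning.
Revenue = 7,430 + 6,015 + 780 + 4,485 + 1,315 + 7,485 + 5,780 = £33,290.

Total revenue: £33,290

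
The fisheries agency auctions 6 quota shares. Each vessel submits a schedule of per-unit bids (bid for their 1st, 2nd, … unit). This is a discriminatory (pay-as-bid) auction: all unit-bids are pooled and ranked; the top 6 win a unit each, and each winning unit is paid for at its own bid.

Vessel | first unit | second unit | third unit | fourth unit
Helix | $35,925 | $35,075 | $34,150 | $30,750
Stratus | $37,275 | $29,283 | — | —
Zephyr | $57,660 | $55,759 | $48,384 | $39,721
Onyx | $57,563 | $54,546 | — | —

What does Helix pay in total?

Helix pays $0

Pooled unit-bids ranked (top 6): 57,660 (Zephyr-1), 57,563 (Onyx-1), 55,759 (Zephyr-2), 54,546 (Onyx-2), 48,384 (Zephyr-3), 39,721 (Zephyr-4)
Next rejected bid: $37,275 (not a price — pay-as-bid).
Helix wins no units.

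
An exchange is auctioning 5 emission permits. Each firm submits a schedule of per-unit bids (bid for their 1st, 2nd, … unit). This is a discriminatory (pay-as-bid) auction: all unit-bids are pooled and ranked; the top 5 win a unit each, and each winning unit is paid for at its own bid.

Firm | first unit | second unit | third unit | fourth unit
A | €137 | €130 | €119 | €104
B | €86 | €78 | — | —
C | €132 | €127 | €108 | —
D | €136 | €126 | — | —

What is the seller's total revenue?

All unit-bids, highest first — top 5: 137 (A-1), 136 (D-1), 132 (C-1), 130 (A-2), 127 (C-2)
Next rejected bid: €126 (not a price — pay-as-bid).
Each winning unit pays its own bid.
Revenue = 137 + 136 + 132 + 130 + 127 = €662.

Total revenue: €662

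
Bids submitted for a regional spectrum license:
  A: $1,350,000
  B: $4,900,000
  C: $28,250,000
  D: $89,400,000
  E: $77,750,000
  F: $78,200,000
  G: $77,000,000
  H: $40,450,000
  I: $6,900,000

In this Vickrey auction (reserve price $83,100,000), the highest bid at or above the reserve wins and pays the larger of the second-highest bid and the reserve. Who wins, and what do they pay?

D pays $83,100,000

Vickrey auction (reserve price $83,100,000): the highest bid at or above the reserve wins and pays the larger of the second-highest bid and the reserve.
Bids in order: 89,400,000 (D) > 78,200,000 (F) > 77,750,000 (E) > 77,000,000 (G) > 40,450,000 (H) > 28,250,000 (C) > …
Highest eligible bid: D at $89,400,000.
max(second-highest $78,200,000, reserve $83,100,000) = $83,100,000.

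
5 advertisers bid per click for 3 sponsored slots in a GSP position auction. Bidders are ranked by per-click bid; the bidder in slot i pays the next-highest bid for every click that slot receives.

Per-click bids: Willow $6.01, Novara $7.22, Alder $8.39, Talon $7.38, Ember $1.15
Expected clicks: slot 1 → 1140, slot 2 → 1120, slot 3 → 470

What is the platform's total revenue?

Per-click bids in order: $8.39 (Alder) > $7.38 (Talon) > $7.22 (Novara) > $6.01 (Willow) > …
Slot 1: Alder pays $7.38 × 1140 = $8413.20
Slot 2: Talon pays $7.22 × 1120 = $8086.40
Slot 3: Novara pays $6.01 × 470 = $2824.70
Total = $19324.30

Total revenue: $19324.30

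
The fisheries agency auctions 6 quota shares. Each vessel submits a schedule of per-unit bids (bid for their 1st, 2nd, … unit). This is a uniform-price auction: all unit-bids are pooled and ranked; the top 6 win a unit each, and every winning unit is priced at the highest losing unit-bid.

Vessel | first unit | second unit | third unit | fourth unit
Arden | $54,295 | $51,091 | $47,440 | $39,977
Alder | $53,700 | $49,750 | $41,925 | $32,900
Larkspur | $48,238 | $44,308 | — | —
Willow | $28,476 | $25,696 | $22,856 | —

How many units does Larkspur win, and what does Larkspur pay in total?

Larkspur: 1 unit, pays $44,308

All unit-bids, highest first — top 6: 54,295 (Arden-1), 53,700 (Alder-1), 51,091 (Arden-2), 49,750 (Alder-2), 48,238 (Larkspur-1), 47,440 (Arden-3)
First bid not allocated: $44,308.
Larkspur wins 1 unit(s) at $44,308 each.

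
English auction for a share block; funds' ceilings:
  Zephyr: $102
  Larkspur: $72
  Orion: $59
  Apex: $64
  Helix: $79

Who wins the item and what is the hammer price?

Zephyr wins at $79

Rule: the price rises until one bidder remains; the winner pays the price at which the last rival dropped out.
Limits ranked: 102 (Zephyr) > 79 (Helix) > 72 (Larkspur) > 64 (Apex) > 59 (Orion)
Once the price passes $79, only Zephyr is left; the hammer falls at Helix's limit of $79.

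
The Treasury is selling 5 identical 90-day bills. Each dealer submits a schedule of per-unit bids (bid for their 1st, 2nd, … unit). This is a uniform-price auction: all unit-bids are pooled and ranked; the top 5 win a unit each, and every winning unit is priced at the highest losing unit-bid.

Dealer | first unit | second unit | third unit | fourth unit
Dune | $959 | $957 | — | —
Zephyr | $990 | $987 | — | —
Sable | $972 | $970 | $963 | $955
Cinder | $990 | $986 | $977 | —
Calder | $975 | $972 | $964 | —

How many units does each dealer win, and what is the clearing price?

Pooled unit-bids ranked (top 5): 990 (Zephyr-1), 990 (Cinder-1), 987 (Zephyr-2), 986 (Cinder-2), 977 (Cinder-3)
The (k+1)-th unit-bid is $975.
Allocation: Cinder 3, Zephyr 2.

Cinder 3, Zephyr 2; clearing price $975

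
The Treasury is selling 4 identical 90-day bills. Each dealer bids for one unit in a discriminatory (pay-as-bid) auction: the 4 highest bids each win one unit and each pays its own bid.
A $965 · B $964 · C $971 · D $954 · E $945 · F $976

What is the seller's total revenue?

Bids ranked high→low: 976 (F), 971 (C), 965 (A), 964 (B), 954 (D), 945 (E)
The 4 highest are F, C, A, B.
Total revenue = 976 + 971 + 965 + 964 = $3,876.

Total revenue: $3,876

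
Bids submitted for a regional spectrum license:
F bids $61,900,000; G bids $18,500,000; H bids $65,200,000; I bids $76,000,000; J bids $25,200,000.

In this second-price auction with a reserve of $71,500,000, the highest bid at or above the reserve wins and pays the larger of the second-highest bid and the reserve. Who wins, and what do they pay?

Rule: the highest bid at or above the reserve wins and pays the larger of the second-highest bid and the reserve.
Sorting bids: 76,000,000 (I) > 65,200,000 (H) > 61,900,000 (F) > 25,200,000 (J) > 18,500,000 (G)
I has the top bid at or above the reserve ($76,000,000).
Second-highest bid $65,200,000 is below the reserve $71,500,000, so the reserve binds → payment $71,500,000.

I pays $71,500,000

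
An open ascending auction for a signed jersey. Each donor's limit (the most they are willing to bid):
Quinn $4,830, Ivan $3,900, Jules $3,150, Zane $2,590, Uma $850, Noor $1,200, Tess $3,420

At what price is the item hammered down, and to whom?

Quinn wins at $3,900

Sorting limits: 4,830 (Quinn) > 3,900 (Ivan) > 3,420 (Tess) > 3,150 (Jules) > 2,590 (Zane) > 1,200 (Noor) > …
Once the price passes $3,900, only Quinn is left; the hammer falls at Ivan's limit of $3,900.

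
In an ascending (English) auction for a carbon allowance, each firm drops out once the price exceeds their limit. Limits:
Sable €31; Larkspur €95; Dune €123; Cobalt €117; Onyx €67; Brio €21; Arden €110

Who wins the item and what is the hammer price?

Dune wins at €117

Ascending (English) auction: the price rises until one bidder remains; the winner pays the price at which the last rival dropped out.
Limits ranked: 123 (Dune) > 117 (Cobalt) > 110 (Arden) > 95 (Larkspur) > 67 (Onyx) > 31 (Sable) > …
Cobalt is the last rival to drop out, at €117; Dune remains and wins at that price.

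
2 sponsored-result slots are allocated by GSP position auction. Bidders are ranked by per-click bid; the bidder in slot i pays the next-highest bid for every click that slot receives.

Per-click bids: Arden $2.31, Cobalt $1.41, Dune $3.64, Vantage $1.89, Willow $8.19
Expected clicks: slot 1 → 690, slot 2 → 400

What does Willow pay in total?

Willow pays $2511.60

Ranked by bid: $8.19 (Willow) > $3.64 (Dune) > $2.31 (Arden) > …
Willow holds slot 1 → pays next bid $3.64 × 690 clicks = $2511.60.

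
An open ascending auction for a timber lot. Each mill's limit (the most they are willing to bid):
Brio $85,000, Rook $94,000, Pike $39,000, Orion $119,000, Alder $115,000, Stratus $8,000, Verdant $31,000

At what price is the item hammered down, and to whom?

Orion wins at $115,000

Limits in order: 119,000 (Orion) > 115,000 (Alder) > 94,000 (Rook) > 85,000 (Brio) > 39,000 (Pike) > 31,000 (Verdant) > …
Once the price passes $115,000, only Orion is left; the hammer falls at Alder's limit of $115,000.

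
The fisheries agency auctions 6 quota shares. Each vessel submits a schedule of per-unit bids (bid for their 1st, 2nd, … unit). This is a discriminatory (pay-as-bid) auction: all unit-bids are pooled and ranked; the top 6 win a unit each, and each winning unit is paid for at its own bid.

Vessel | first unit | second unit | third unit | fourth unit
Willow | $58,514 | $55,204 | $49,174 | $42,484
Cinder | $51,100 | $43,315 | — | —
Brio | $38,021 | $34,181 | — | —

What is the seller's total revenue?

Total revenue: $299,791

Merging the schedules and taking the best 6: 58,514 (Willow-1), 55,204 (Willow-2), 51,100 (Cinder-1), 49,174 (Willow-3), 43,315 (Cinder-2), 42,484 (Willow-4)
Next rejected bid: $38,021 (not a price — pay-as-bid).
Each winning unit pays its own bid.
Revenue = 58,514 + 55,204 + 51,100 + 49,174 + 43,315 + 42,484 = $299,791.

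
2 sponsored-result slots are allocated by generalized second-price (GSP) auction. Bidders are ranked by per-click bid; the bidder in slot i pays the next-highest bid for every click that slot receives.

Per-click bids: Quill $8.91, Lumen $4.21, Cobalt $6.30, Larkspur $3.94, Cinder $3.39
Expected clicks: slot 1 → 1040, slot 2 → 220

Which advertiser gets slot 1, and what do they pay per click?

Quill; $6.30 per click

Per-click bids in order: $8.91 (Quill) > $6.30 (Cobalt) > $4.21 (Lumen) > …
Slot 1 goes to the first-ranked bidder, Quill, who pays the next bid down: $6.30/click.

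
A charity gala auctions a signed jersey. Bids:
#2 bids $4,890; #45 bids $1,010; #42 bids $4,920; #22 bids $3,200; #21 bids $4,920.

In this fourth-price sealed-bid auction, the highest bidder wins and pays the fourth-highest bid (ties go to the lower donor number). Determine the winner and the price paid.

#21 pays $3,200

Fourth-price sealed-bid auction: the highest bidder wins and pays the fourth-highest bid.
Bids ranked: 4,920 (#21) > 4,920 (#42) > 4,890 (#2) > 3,200 (#22) > 1,010 (#45)
Tie at $4,920 → #21 wins by tie-break.
#21 is highest; pays the fourth-highest bid, $3,200.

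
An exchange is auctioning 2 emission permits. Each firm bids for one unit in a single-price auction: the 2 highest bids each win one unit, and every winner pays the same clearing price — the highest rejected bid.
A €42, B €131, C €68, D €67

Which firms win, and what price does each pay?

Sorting: 131 (B), 68 (C), 67 (D), 42 (A)
Top 2: B, C.
First losing bid is D's €67, which sets the uniform price.

B, C; each pays €67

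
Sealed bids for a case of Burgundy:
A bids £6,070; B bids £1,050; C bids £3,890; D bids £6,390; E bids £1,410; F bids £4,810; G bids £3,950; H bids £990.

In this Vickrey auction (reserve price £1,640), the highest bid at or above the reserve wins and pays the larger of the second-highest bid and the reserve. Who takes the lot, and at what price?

Vickrey auction (reserve price £1,640): the highest bid at or above the reserve wins and pays the larger of the second-highest bid and the reserve.
Bids in order: 6,390 (D) > 6,070 (A) > 4,810 (F) > 3,950 (G) > 3,890 (C) > 1,410 (E) > …
Highest eligible bid: D at £6,390.
max(second-highest £6,070, reserve £1,640) = £6,070; the reserve does not bind.

D pays £6,070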